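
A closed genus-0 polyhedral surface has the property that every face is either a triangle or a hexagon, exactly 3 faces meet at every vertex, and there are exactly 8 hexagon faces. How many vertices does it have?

20

Let x be the number of triangles; then F = 8 + x.
Edge–face incidences: 2E = 6·8 + 3·x = 48 + 3x.
Every vertex has degree 3, so 3V = 2E.
Euler: V − E + F = 2 ⇒ (2E)/3 − E + (8 + x) = 2.
Multiply by 6: 2·(2E) − 3·(2E) + 6·(8 + x) = 12, i.e. 48 + 6x − (48 + 3x) = 12.
Collecting terms: 3x = 12, so x = 4.
Then 2E = 48 + 3·4 = 60, so E = 30, V = 2E/3 = 20, F = 8 + 4 = 12.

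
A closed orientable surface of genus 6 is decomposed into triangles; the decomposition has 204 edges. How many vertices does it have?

58

χ = 2 − 2·6 = -10, and every face is a triangle so 3F = 2E.
F = 2E/3 = 136. Then V = -10 + E − F = -10 + 204 − 136 = 58.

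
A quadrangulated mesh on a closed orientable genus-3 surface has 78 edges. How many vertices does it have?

35

χ = 2 − 2·3 = -4, and every face is a square so 4F = 2E.
F = 2E/4 = 39. Then V = -4 + E − F = -4 + 78 − 39 = 35.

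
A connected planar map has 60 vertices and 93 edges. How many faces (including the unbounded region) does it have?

Euler's formula for a connected plane graph: V − E + F = 2, so F = 2 − 60 + 93 = 35.

35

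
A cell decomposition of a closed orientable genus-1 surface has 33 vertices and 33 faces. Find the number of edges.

For a closed orientable surface of genus 1, χ = 2 − 2·1 = 0.
E = V + F − (0) = 33 + 33 − (0) = 66.

66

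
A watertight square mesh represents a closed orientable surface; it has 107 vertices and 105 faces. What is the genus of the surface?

0

Every face is a square, so 2E = 4·105 = 420, giving E = 210.
χ = V − E + F = 107 − 210 + 105 = 2.
For a closed orientable surface χ = 2 − 2g, so g = (2 − (2))/2 = 0.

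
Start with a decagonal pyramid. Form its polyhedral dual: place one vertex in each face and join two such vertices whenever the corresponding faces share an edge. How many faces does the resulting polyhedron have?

11

The base solid has V = 11, E = 20, F = 11.
The dual swaps V and F and preserves E: V′ = F = 11, E′ = E = 20, F′ = V = 11.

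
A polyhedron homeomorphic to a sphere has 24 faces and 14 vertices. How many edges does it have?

Here V − E + F = 2.
E = V + F − (2) = 14 + 24 − (2) = 36.

36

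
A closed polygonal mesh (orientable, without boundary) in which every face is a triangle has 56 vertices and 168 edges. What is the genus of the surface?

Every face is a triangle and each edge borders two faces, so 3F = 2·168, giving F = 112.
χ = V − E + F = 56 − 168 + 112 = 0.
For a closed orientable surface χ = 2 − 2g, so g = (2 − (0))/2 = 1.

1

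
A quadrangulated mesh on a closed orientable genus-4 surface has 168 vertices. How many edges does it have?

χ = 2 − 2·4 = -6, and every face is a square so 4F = 2E.
V − E + F = -6 with E = 4F/2 gives 168 − (4/2 − 1)·F = -6, so F = 174 and E = 348.

348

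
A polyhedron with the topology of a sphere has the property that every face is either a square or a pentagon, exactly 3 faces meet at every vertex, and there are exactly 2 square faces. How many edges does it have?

Let x be the number of pentagons; then F = 2 + x.
Edge–face incidences: 2E = 4·2 + 5·x = 8 + 5x.
Every vertex has degree 3, so 3V = 2E.
Euler: V − E + F = 2 ⇒ (2E)/3 − E + (2 + x) = 2.
Multiply by 6: 2·(2E) − 3·(2E) + 6·(2 + x) = 12, i.e. 12 + 6x − (8 + 5x) = 12.
Collecting terms: x + 4 = 12, so x = 8.
Then 2E = 8 + 5·8 = 48, so E = 24, V = 2E/3 = 16, F = 2 + 8 = 10.

24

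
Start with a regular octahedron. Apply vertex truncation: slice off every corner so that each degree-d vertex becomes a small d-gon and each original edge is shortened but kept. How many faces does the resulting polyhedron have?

The base solid has V = 6, E = 12, F = 8.
Truncation replaces each original edge-end by a new vertex, so V′ = 2E = 24.
Each original edge survives, and each old vertex of degree d contributes d new edges; summing degrees gives Σd = 2E, so E′ = E + 2E = 3E = 36.
Each original face survives and each original vertex becomes one new face: F′ = F + V = 14.

14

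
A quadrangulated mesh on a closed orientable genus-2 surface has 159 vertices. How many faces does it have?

χ = 2 − 2·2 = -2, and every face is a square so 4F = 2E.
V − E + F = -2 with E = 4F/2 gives 159 − (4/2 − 1)·F = -2, so F = 161 and E = 322.

161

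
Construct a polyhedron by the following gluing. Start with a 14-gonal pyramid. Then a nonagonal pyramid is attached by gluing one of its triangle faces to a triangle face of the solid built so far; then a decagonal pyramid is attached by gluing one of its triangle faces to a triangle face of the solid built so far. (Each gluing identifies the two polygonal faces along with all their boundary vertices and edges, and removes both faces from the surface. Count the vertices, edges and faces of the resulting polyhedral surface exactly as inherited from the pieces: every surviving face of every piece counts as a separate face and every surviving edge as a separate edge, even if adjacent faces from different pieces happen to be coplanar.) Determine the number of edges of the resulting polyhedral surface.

60

A 14-gonal pyramid: V=15, E=28, F=15.
Attach a nonagonal pyramid (V=10, E=18, F=10) along a 3-gon: merge 3 vertices and 3 edges, delete both glued faces → V=22, E=43, F=23.
Attach a decagonal pyramid (V=11, E=20, F=11) along a 3-gon: merge 3 vertices and 3 edges, delete both glued faces → V=30, E=60, F=32.
Check: V − E + F = 30 − 60 + 32 = 2.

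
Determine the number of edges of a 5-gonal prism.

15

A prism on an n-gon has two n-gon bases and n rectangular sides: V = 2·5 = 10, E = 3·5 = 15, F = 5 + 2 = 7.
Check: V − E + F = 10 − 15 + 7 = 2.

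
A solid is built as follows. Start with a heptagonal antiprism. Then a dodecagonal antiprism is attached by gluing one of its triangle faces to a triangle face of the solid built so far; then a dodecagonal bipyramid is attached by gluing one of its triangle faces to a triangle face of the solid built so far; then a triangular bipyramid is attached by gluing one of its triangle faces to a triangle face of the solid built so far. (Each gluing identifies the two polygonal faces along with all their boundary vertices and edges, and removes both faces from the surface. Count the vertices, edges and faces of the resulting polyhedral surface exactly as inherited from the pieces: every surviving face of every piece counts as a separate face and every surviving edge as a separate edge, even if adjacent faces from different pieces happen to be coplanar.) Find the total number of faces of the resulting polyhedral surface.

A heptagonal antiprism: V=14, E=28, F=16.
Attach a dodecagonal antiprism (V=24, E=48, F=26) along a 3-gon: merge 3 vertices and 3 edges, delete both glued faces → V=35, E=73, F=40.
Attach a dodecagonal bipyramid (V=14, E=36, F=24) along a 3-gon: merge 3 vertices and 3 edges, delete both glued faces → V=46, E=106, F=62.
Attach a triangular bipyramid (V=5, E=9, F=6) along a 3-gon: merge 3 vertices and 3 edges, delete both glued faces → V=48, E=112, F=66.
Check: V − E + F = 48 − 112 + 66 = 2.

66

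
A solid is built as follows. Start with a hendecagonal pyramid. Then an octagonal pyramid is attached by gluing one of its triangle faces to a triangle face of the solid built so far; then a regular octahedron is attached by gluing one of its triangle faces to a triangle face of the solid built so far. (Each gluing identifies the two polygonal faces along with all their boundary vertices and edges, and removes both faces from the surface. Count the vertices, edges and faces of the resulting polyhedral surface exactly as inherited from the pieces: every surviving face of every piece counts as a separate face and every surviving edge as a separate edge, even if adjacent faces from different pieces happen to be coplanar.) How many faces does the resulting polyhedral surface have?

A hendecagonal pyramid: V=12, E=22, F=12.
Attach an octagonal pyramid (V=9, E=16, F=9) along a 3-gon: merge 3 vertices and 3 edges, delete both glued faces → V=18, E=35, F=19.
Attach a regular octahedron (V=6, E=12, F=8) along a 3-gon: merge 3 vertices and 3 edges, delete both glued faces → V=21, E=44, F=25.
Check: V − E + F = 21 − 44 + 25 = 2.

25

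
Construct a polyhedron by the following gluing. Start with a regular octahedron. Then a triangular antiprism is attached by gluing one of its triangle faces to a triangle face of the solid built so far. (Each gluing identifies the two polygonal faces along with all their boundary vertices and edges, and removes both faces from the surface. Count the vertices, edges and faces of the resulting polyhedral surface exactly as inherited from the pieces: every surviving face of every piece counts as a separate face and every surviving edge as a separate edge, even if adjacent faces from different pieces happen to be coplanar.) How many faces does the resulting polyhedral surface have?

A regular octahedron: V=6, E=12, F=8.
Attach a triangular antiprism (V=6, E=12, F=8) along a 3-gon: merge 3 vertices and 3 edges, delete both glued faces → V=9, E=21, F=14.
Check: V − E + F = 9 − 21 + 14 = 2.

14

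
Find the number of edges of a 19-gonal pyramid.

38

A pyramid on an n-gon base has one n-gon and n triangles: V = 19 + 1 = 20, E = 2·19 = 38, F = 19 + 1 = 20.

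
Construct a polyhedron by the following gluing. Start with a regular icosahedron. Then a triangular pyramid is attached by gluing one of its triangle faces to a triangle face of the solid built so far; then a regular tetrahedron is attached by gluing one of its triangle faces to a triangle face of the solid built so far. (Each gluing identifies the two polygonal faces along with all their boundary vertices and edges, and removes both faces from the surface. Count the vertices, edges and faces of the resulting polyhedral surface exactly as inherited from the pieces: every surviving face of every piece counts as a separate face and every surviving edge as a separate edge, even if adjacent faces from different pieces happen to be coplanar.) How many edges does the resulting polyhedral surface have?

A regular icosahedron: V=12, E=30, F=20.
Attach a triangular pyramid (V=4, E=6, F=4) along a 3-gon: merge 3 vertices and 3 edges, delete both glued faces → V=13, E=33, F=22.
Attach a regular tetrahedron (V=4, E=6, F=4) along a 3-gon: merge 3 vertices and 3 edges, delete both glued faces → V=14, E=36, F=24.
Check: V − E + F = 14 − 36 + 24 = 2.

36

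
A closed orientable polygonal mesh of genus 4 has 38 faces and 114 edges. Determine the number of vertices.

70

For a closed orientable surface of genus 4, χ = 2 − 2·4 = -6.
V = -6 + E − F = -6 + 114 − 38 = 70.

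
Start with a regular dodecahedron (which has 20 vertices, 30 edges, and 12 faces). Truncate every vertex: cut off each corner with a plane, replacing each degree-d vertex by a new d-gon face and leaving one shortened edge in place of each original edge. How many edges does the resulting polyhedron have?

Truncation replaces each original edge-end by a new vertex, so V′ = 2E = 60.
Each original edge survives, and each old vertex of degree d contributes d new edges; summing degrees gives Σd = 2E, so E′ = E + 2E = 3E = 90.
Each original face survives and each original vertex becomes one new face: F′ = F + V = 32.

90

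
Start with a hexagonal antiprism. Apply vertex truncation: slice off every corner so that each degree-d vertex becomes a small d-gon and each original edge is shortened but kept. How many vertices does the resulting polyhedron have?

The base solid has V = 12, E = 24, F = 14.
Truncation replaces each original edge-end by a new vertex, so V′ = 2E = 48.
Each original edge survives, and each old vertex of degree d contributes d new edges; summing degrees gives Σd = 2E, so E′ = E + 2E = 3E = 72.
Each original face survives and each original vertex becomes one new face: F′ = F + V = 26.

48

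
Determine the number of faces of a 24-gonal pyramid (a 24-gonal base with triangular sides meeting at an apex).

25

A pyramid on an n-gon base has one n-gon and n triangles: V = 24 + 1 = 25, E = 2·24 = 48, F = 24 + 1 = 25.
Check: V − E + F = 25 − 48 + 25 = 2.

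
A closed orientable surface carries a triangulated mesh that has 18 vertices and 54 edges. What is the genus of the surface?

1

Every face is a triangle and each edge borders two faces, so 3F = 2·54, giving F = 36.
χ = V − E + F = 18 − 54 + 36 = 0.
For a closed orientable surface χ = 2 − 2g, so g = (2 − (0))/2 = 1.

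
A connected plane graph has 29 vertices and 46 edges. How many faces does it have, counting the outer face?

Euler's formula for a connected plane graph: V − E + F = 2, so F = 2 − 29 + 46 = 19.

19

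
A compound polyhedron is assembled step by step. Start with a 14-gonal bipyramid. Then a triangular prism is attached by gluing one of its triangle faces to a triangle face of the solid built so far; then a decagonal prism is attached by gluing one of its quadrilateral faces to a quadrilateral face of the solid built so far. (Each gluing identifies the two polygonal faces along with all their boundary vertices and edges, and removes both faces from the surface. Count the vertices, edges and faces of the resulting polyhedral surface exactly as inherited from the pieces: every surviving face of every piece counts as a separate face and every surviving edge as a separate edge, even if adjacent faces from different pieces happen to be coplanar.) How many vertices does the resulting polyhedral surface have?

35

A 14-gonal bipyramid: V=16, E=42, F=28.
Attach a triangular prism (V=6, E=9, F=5) along a 3-gon: merge 3 vertices and 3 edges, delete both glued faces → V=19, E=48, F=31.
Attach a decagonal prism (V=20, E=30, F=12) along a 4-gon: merge 4 vertices and 4 edges, delete both glued faces → V=35, E=74, F=41.
Check: V − E + F = 35 − 74 + 41 = 2.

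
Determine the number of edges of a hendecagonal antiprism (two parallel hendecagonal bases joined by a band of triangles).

An antiprism on an n-gon has two n-gon caps and 2n triangles: V = 2·11 = 22, E = 4·11 = 44, F = 2·11 + 2 = 24.

44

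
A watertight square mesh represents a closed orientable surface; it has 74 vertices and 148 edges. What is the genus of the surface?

1

Every face is a square and each edge borders two faces, so 4F = 2·148, giving F = 74.
χ = V − E + F = 74 − 148 + 74 = 0.
For a closed orientable surface χ = 2 − 2g, so g = (2 − (0))/2 = 1.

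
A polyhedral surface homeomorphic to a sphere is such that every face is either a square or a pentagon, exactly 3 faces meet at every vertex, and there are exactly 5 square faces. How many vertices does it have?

10

Let x be the number of pentagons; then F = 5 + x.
Edge–face incidences: 2E = 4·5 + 5·x = 20 + 5x.
Every vertex has degree 3, so 3V = 2E.
Euler: V − E + F = 2 ⇒ (2E)/3 − E + (5 + x) = 2.
Multiply by 6: 2·(2E) − 3·(2E) + 6·(5 + x) = 12, i.e. 30 + 6x − (20 + 5x) = 12.
Collecting terms: x + 10 = 12, so x = 2.
Then 2E = 20 + 5·2 = 30, so E = 15, V = 2E/3 = 10, F = 5 + 2 = 7.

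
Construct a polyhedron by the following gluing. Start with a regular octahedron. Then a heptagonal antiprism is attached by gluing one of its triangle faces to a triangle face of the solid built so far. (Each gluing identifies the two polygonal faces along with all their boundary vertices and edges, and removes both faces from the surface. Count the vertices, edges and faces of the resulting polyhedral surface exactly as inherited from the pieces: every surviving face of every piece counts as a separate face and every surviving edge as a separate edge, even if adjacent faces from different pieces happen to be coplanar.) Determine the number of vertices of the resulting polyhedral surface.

A regular octahedron: V=6, E=12, F=8.
Attach a heptagonal antiprism (V=14, E=28, F=16) along a 3-gon: merge 3 vertices and 3 edges, delete both glued faces → V=17, E=37, F=22.
Check: V − E + F = 17 − 37 + 22 = 2.

17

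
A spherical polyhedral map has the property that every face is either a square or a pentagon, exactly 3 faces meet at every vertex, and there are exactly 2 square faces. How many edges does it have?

24

Let x be the number of pentagons; then F = 2 + x.
Edge–face incidences: 2E = 4·2 + 5·x = 8 + 5x.
Every vertex has degree 3, so 3V = 2E.
Euler: V − E + F = 2 ⇒ (2E)/3 − E + (2 + x) = 2.
Multiply by 6: 2·(2E) − 3·(2E) + 6·(2 + x) = 12, i.e. 12 + 6x − (8 + 5x) = 12.
Collecting terms: x + 4 = 12, so x = 8.
Then 2E = 8 + 5·8 = 48, so E = 24, V = 2E/3 = 16, F = 2 + 8 = 10.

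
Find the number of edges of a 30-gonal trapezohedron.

120

The n-trapezohedron (dual of the n-antiprism) has V = 2·30 + 2 = 62, E = 4·30 = 120, F = 2·30 = 60.
Check: V − E + F = 62 − 120 + 60 = 2.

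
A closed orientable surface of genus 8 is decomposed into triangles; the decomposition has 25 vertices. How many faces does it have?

78

χ = 2 − 2·8 = -14, and every face is a triangle so 3F = 2E.
V − E + F = -14 with E = 3F/2 gives 25 − (3/2 − 1)·F = -14, so F = 78 and E = 117.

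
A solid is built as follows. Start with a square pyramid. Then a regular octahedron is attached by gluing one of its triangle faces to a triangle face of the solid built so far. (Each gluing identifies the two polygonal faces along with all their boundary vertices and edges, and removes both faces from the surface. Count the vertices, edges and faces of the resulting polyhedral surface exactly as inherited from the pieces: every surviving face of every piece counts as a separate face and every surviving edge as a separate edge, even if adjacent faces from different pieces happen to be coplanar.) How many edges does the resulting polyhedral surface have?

A square pyramid: V=5, E=8, F=5.
Attach a regular octahedron (V=6, E=12, F=8) along a 3-gon: merge 3 vertices and 3 edges, delete both glued faces → V=8, E=17, F=11.
Check: V − E + F = 8 − 17 + 11 = 2.

17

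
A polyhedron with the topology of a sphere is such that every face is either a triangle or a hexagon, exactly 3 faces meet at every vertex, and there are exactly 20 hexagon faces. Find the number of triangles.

Let x be the number of triangles; then F = 20 + x.
Edge–face incidences: 2E = 6·20 + 3·x = 120 + 3x.
Every vertex has degree 3, so 3V = 2E.
Euler: V − E + F = 2 ⇒ (2E)/3 − E + (20 + x) = 2.
Multiply by 6: 2·(2E) − 3·(2E) + 6·(20 + x) = 12, i.e. 120 + 6x − (120 + 3x) = 12.
Collecting terms: 3x = 12, so x = 4.
Then 2E = 120 + 3·4 = 132, so E = 66, V = 2E/3 = 44, F = 20 + 4 = 24.

4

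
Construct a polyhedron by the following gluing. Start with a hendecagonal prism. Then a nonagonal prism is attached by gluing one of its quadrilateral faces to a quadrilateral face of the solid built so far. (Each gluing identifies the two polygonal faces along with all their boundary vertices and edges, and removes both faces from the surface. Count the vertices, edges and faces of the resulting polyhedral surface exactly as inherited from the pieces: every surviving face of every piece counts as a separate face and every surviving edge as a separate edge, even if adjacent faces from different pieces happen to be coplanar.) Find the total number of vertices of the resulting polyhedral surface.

A hendecagonal prism: V=22, E=33, F=13.
Attach a nonagonal prism (V=18, E=27, F=11) along a 4-gon: merge 4 vertices and 4 edges, delete both glued faces → V=36, E=56, F=22.
Check: V − E + F = 36 − 56 + 22 = 2.

36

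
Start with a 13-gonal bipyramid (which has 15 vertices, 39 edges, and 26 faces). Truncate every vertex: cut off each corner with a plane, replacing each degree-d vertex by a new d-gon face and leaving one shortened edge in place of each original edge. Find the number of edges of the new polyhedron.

Truncation replaces each original edge-end by a new vertex, so V′ = 2E = 78.
Each original edge survives, and each old vertex of degree d contributes d new edges; summing degrees gives Σd = 2E, so E′ = E + 2E = 3E = 117.
Each original face survives and each original vertex becomes one new face: F′ = F + V = 41.

117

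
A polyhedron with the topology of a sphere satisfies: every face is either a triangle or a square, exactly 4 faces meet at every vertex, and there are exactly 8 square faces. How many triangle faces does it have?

8

Let x be the number of triangles; then F = 8 + x.
Edge–face incidences: 2E = 4·8 + 3·x = 32 + 3x.
Every vertex has degree 4, so 4V = 2E.
Euler: V − E + F = 2 ⇒ (2E)/4 − E + (8 + x) = 2.
Multiply by 8: 2·(2E) − 4·(2E) + 8·(8 + x) = 16, i.e. 64 + 8x − 2·(32 + 3x) = 16.
Collecting terms: 2x = 16, so x = 8.
Then 2E = 32 + 3·8 = 56, so E = 28, V = 2E/4 = 14, F = 8 + 8 = 16.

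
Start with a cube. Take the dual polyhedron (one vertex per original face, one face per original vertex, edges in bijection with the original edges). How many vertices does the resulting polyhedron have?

The base solid has V = 8, E = 12, F = 6.
The dual swaps V and F and preserves E: V′ = F = 6, E′ = E = 12, F′ = V = 8.

6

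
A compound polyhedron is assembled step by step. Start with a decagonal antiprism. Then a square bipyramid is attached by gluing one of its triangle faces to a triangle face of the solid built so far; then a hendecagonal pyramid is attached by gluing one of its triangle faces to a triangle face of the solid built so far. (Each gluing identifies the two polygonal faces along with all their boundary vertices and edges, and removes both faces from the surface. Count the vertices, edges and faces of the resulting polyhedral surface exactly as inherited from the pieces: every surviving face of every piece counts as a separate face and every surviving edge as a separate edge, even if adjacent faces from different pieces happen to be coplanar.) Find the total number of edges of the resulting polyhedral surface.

A decagonal antiprism: V=20, E=40, F=22.
Attach a square bipyramid (V=6, E=12, F=8) along a 3-gon: merge 3 vertices and 3 edges, delete both glued faces → V=23, E=49, F=28.
Attach a hendecagonal pyramid (V=12, E=22, F=12) along a 3-gon: merge 3 vertices and 3 edges, delete both glued faces → V=32, E=68, F=38.
Check: V − E + F = 32 − 68 + 38 = 2.

68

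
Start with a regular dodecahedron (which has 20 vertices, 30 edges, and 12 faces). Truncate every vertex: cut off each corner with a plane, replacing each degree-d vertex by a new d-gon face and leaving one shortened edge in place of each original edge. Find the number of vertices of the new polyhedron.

Truncation replaces each original edge-end by a new vertex, so V′ = 2E = 60.
Each original edge survives, and each old vertex of degree d contributes d new edges; summing degrees gives Σd = 2E, so E′ = E + 2E = 3E = 90.
Each original face survives and each original vertex becomes one new face: F′ = F + V = 32.

60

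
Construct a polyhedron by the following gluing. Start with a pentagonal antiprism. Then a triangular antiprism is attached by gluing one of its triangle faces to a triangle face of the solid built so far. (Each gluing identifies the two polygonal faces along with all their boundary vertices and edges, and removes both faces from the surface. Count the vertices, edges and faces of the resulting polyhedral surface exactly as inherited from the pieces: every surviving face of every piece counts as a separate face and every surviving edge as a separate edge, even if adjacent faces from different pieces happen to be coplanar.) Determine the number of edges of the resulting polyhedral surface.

A pentagonal antiprism: V=10, E=20, F=12.
Attach a triangular antiprism (V=6, E=12, F=8) along a 3-gon: merge 3 vertices and 3 edges, delete both glued faces → V=13, E=29, F=18.
Check: V − E + F = 13 − 29 + 18 = 2.

29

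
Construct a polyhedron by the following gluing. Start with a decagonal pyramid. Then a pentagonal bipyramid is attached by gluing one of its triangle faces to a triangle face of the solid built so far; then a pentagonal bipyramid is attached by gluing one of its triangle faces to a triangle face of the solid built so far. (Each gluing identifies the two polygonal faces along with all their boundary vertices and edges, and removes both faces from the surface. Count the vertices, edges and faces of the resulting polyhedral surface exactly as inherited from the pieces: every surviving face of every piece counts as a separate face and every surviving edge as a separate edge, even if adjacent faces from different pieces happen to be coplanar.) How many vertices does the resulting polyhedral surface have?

19

A decagonal pyramid: V=11, E=20, F=11.
Attach a pentagonal bipyramid (V=7, E=15, F=10) along a 3-gon: merge 3 vertices and 3 edges, delete both glued faces → V=15, E=32, F=19.
Attach a pentagonal bipyramid (V=7, E=15, F=10) along a 3-gon: merge 3 vertices and 3 edges, delete both glued faces → V=19, E=44, F=27.
Check: V − E + F = 19 − 44 + 27 = 2.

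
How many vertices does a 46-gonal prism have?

A prism on an n-gon has two n-gon bases and n rectangular sides: V = 2·46 = 92, E = 3·46 = 138, F = 46 + 2 = 48.
Check: V − E + F = 92 − 138 + 48 = 2.

92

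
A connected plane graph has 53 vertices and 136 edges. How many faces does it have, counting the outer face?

Euler's formula for a connected plane graph: V − E + F = 2, so F = 2 − 53 + 136 = 85.

85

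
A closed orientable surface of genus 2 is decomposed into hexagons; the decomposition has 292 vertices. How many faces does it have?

147

χ = 2 − 2·2 = -2, and every face is a hexagon so 6F = 2E.
V − E + F = -2 with E = 6F/2 gives 292 − (6/2 − 1)·F = -2, so F = 147 and E = 441.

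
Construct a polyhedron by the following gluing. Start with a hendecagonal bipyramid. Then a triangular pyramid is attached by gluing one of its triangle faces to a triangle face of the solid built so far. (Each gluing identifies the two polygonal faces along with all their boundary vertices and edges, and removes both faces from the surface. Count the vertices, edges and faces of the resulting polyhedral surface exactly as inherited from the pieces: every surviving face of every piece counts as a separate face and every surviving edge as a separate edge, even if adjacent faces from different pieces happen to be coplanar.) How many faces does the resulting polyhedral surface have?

A hendecagonal bipyramid: V=13, E=33, F=22.
Attach a triangular pyramid (V=4, E=6, F=4) along a 3-gon: merge 3 vertices and 3 edges, delete both glued faces → V=14, E=36, F=24.
Check: V − E + F = 14 − 36 + 24 = 2.

24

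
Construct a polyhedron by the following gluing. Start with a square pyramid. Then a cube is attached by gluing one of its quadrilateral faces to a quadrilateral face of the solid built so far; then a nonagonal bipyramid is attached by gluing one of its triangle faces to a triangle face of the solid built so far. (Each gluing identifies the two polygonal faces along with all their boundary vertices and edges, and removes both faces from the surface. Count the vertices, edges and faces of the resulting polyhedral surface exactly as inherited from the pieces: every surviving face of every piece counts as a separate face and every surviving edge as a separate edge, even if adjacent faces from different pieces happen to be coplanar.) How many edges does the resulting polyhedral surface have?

A square pyramid: V=5, E=8, F=5.
Attach a cube (V=8, E=12, F=6) along a 4-gon: merge 4 vertices and 4 edges, delete both glued faces → V=9, E=16, F=9.
Attach a nonagonal bipyramid (V=11, E=27, F=18) along a 3-gon: merge 3 vertices and 3 edges, delete both glued faces → V=17, E=40, F=25.
Check: V − E + F = 17 − 40 + 25 = 2.

40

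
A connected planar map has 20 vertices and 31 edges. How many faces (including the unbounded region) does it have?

13

Euler's formula for a connected plane graph: V − E + F = 2, so F = 2 − 20 + 31 = 13.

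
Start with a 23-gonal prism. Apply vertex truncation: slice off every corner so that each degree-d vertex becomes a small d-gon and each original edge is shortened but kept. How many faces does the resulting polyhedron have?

The base solid has V = 46, E = 69, F = 25.
Truncation replaces each original edge-end by a new vertex, so V′ = 2E = 138.
Each original edge survives, and each old vertex of degree d contributes d new edges; summing degrees gives Σd = 2E, so E′ = E + 2E = 3E = 207.
Each original face survives and each original vertex becomes one new face: F′ = F + V = 71.

71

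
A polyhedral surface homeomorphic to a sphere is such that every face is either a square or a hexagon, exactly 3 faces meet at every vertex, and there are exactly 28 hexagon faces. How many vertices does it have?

Let x be the number of squares; then F = 28 + x.
Edge–face incidences: 2E = 6·28 + 4·x = 168 + 4x.
Every vertex has degree 3, so 3V = 2E.
Euler: V − E + F = 2 ⇒ (2E)/3 − E + (28 + x) = 2.
Multiply by 6: 2·(2E) − 3·(2E) + 6·(28 + x) = 12, i.e. 168 + 6x − (168 + 4x) = 12.
Collecting terms: 2x = 12, so x = 6.
Then 2E = 168 + 4·6 = 192, so E = 96, V = 2E/3 = 64, F = 28 + 6 = 34.

64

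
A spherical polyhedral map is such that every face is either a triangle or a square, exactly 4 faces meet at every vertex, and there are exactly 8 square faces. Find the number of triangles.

Let x be the number of triangles; then F = 8 + x.
Edge–face incidences: 2E = 4·8 + 3·x = 32 + 3x.
Every vertex has degree 4, so 4V = 2E.
Euler: V − E + F = 2 ⇒ (2E)/4 − E + (8 + x) = 2.
Multiply by 8: 2·(2E) − 4·(2E) + 8·(8 + x) = 16, i.e. 64 + 8x − 2·(32 + 3x) = 16.
Collecting terms: 2x = 16, so x = 8.
Then 2E = 32 + 3·8 = 56, so E = 28, V = 2E/4 = 14, F = 8 + 8 = 16.

8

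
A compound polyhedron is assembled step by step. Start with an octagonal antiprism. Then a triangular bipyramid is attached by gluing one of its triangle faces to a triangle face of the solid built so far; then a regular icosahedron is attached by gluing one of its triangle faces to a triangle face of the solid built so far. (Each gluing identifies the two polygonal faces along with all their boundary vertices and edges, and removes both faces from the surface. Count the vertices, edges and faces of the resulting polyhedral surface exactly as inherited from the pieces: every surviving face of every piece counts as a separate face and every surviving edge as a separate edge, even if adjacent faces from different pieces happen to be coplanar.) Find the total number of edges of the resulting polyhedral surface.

An octagonal antiprism: V=16, E=32, F=18.
Attach a triangular bipyramid (V=5, E=9, F=6) along a 3-gon: merge 3 vertices and 3 edges, delete both glued faces → V=18, E=38, F=22.
Attach a regular icosahedron (V=12, E=30, F=20) along a 3-gon: merge 3 vertices and 3 edges, delete both glued faces → V=27, E=65, F=40.
Check: V − E + F = 27 − 65 + 40 = 2.

65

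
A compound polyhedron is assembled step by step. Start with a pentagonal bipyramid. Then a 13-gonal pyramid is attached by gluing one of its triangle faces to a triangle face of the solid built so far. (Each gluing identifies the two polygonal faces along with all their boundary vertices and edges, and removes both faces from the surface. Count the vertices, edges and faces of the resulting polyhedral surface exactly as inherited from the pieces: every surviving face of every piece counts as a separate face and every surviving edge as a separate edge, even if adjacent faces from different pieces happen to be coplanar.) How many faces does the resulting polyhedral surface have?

A pentagonal bipyramid: V=7, E=15, F=10.
Attach a 13-gonal pyramid (V=14, E=26, F=14) along a 3-gon: merge 3 vertices and 3 edges, delete both glued faces → V=18, E=38, F=22.
Check: V − E + F = 18 − 38 + 22 = 2.

22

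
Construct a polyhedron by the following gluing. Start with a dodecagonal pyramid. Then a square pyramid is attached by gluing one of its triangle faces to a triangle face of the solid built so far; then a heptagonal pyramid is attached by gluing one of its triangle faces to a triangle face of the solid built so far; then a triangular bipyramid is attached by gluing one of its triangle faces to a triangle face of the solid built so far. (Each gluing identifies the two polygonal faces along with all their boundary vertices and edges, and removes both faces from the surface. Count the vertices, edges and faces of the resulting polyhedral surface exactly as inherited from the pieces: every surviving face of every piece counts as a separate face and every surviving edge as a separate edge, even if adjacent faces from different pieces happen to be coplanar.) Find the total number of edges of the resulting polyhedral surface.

46

A dodecagonal pyramid: V=13, E=24, F=13.
Attach a square pyramid (V=5, E=8, F=5) along a 3-gon: merge 3 vertices and 3 edges, delete both glued faces → V=15, E=29, F=16.
Attach a heptagonal pyramid (V=8, E=14, F=8) along a 3-gon: merge 3 vertices and 3 edges, delete both glued faces → V=20, E=40, F=22.
Attach a triangular bipyramid (V=5, E=9, F=6) along a 3-gon: merge 3 vertices and 3 edges, delete both glued faces → V=22, E=46, F=26.
Check: V − E + F = 22 − 46 + 26 = 2.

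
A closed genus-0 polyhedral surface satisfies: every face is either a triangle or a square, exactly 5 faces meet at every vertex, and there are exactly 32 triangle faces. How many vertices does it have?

Let x be the number of squares; then F = 32 + x.
Edge–face incidences: 2E = 3·32 + 4·x = 96 + 4x.
Every vertex has degree 5, so 5V = 2E.
Euler: V − E + F = 2 ⇒ (2E)/5 − E + (32 + x) = 2.
Multiply by 10: 2·(2E) − 5·(2E) + 10·(32 + x) = 20, i.e. 320 + 10x − 3·(96 + 4x) = 20.
Collecting terms: −2x + 32 = 20, so −2x = −12, so x = 6.
Then 2E = 96 + 4·6 = 120, so E = 60, V = 2E/5 = 24, F = 32 + 6 = 38.

24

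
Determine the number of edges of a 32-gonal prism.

96

A prism on an n-gon has two n-gon bases and n rectangular sides: V = 2·32 = 64, E = 3·32 = 96, F = 32 + 2 = 34.
Check: V − E + F = 64 − 96 + 34 = 2.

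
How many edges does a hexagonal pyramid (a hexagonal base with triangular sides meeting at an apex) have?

A pyramid on an n-gon base has one n-gon and n triangles: V = 6 + 1 = 7, E = 2·6 = 12, F = 6 + 1 = 7.

12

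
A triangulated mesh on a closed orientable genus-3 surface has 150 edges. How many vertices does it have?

χ = 2 − 2·3 = -4, and every face is a triangle so 3F = 2E.
F = 2E/3 = 100. Then V = -4 + E − F = -4 + 150 − 100 = 46.

46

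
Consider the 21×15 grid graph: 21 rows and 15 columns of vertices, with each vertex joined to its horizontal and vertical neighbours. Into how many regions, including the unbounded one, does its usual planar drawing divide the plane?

281

The grid has V = 21·15 = 315 vertices and E = 21·14 + 15·20 = 594 edges.
F = 2 − V + E = 2 − 315 + 594 = 281.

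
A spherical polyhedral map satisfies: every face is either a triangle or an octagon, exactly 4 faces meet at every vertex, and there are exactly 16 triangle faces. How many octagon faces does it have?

Let x be the number of octagons; then F = 16 + x.
Edge–face incidences: 2E = 3·16 + 8·x = 48 + 8x.
Every vertex has degree 4, so 4V = 2E.
Euler: V − E + F = 2 ⇒ (2E)/4 − E + (16 + x) = 2.
Multiply by 8: 2·(2E) − 4·(2E) + 8·(16 + x) = 16, i.e. 128 + 8x − 2·(48 + 8x) = 16.
Collecting terms: −8x + 32 = 16, so −8x = −16, so x = 2.
Then 2E = 48 + 8·2 = 64, so E = 32, V = 2E/4 = 16, F = 16 + 2 = 18.

2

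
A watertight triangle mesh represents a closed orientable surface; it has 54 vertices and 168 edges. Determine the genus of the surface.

Every face is a triangle and each edge borders two faces, so 3F = 2·168, giving F = 112.
χ = V − E + F = 54 − 168 + 112 = -2.
For a closed orientable surface χ = 2 − 2g, so g = (2 − (-2))/2 = 2.

2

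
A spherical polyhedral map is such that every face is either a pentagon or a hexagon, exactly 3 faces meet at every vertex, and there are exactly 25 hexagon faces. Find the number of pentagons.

12

Let x be the number of pentagons; then F = 25 + x.
Edge–face incidences: 2E = 6·25 + 5·x = 150 + 5x.
Every vertex has degree 3, so 3V = 2E.
Euler: V − E + F = 2 ⇒ (2E)/3 − E + (25 + x) = 2.
Multiply by 6: 2·(2E) − 3·(2E) + 6·(25 + x) = 12, i.e. 150 + 6x − (150 + 5x) = 12.
Collecting terms: x = 12.
Then 2E = 150 + 5·12 = 210, so E = 105, V = 2E/3 = 70, F = 25 + 12 = 37.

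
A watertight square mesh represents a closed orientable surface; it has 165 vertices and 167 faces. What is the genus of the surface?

Every face is a square, so 2E = 4·167 = 668, giving E = 334.
χ = V − E + F = 165 − 334 + 167 = -2.
For a closed orientable surface χ = 2 − 2g, so g = (2 − (-2))/2 = 2.

2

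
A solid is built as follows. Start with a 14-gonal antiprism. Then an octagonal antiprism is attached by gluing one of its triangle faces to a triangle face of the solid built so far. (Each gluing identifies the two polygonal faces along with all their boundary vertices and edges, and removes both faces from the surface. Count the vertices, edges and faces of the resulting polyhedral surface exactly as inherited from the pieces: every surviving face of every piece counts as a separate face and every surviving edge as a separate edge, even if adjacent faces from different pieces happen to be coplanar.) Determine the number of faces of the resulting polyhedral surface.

A 14-gonal antiprism: V=28, E=56, F=30.
Attach an octagonal antiprism (V=16, E=32, F=18) along a 3-gon: merge 3 vertices and 3 edges, delete both glued faces → V=41, E=85, F=46.
Check: V − E + F = 41 − 85 + 46 = 2.

46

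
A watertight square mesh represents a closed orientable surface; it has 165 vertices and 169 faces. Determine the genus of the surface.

Every face is a square, so 2E = 4·169 = 676, giving E = 338.
χ = V − E + F = 165 − 338 + 169 = -4.
For a closed orientable surface χ = 2 − 2g, so g = (2 − (-4))/2 = 3.

3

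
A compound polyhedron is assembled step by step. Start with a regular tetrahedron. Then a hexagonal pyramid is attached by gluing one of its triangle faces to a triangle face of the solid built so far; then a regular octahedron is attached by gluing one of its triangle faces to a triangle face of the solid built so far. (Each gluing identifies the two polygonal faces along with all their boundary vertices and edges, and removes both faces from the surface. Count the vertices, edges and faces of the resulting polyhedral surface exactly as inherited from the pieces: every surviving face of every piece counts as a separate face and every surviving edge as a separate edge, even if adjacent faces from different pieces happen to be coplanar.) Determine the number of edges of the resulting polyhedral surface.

24

A regular tetrahedron: V=4, E=6, F=4.
Attach a hexagonal pyramid (V=7, E=12, F=7) along a 3-gon: merge 3 vertices and 3 edges, delete both glued faces → V=8, E=15, F=9.
Attach a regular octahedron (V=6, E=12, F=8) along a 3-gon: merge 3 vertices and 3 edges, delete both glued faces → V=11, E=24, F=15.
Check: V − E + F = 11 − 24 + 15 = 2.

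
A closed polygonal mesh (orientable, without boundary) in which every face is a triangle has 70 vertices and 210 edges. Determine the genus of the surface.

1

Every face is a triangle and each edge borders two faces, so 3F = 2·210, giving F = 140.
χ = V − E + F = 70 − 210 + 140 = 0.
For a closed orientable surface χ = 2 − 2g, so g = (2 − (0))/2 = 1.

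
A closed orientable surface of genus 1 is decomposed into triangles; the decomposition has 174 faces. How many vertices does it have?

χ = 2 − 2·1 = 0, and every face is a triangle so 3F = 2E.
E = 3·174/2 = 261. Then V = 0 + E − F = 0 + 261 − 174 = 87.

87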